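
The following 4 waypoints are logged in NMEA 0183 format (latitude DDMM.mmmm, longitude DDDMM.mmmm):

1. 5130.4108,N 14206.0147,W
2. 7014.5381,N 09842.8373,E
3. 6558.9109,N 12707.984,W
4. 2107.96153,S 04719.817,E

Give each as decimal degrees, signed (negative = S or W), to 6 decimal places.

1. 51.506847, -142.100245
2. 70.242302, 98.713955
3. 65.981848, -127.133067
4. -21.132692, 47.330283

Point 1:
  φ: degrees = first 2 digits = 51, minutes = 30.4108; 51 + 30.4108/60 = 51.5068467
  N → positive
  Lon: degrees = first 3 digits = 142, minutes = 6.0147; 142 + 6.0147/60 = 142.1002450
  hemisphere W, so the sign is −
Point 2:
  Lat: degrees = first 2 digits = 70, minutes = 14.5381; 70 + 14.5381/60 = 70.2423017
  N → positive
  λ: split at 3 digits → 098° and 42.8373′; 98 + 42.8373/60 = 98.7139550
  E → positive
Point 3:
  Latitude: split at 2 digits → 65° and 58.9109′; 65 + 58.9109/60 = 65.9818483
  N → positive
  Lon: split at 3 digits → 127° and 7.984′; 127 + 7.984/60 = 127.1330667
  W ⇒ negate
Point 4:
  Latitude: degrees = first 2 digits = 21, minutes = 7.96153; 21 + 7.96153/60 = 21.1326922
  hemisphere S, so the sign is −
  λ: degrees = first 3 digits = 47, minutes = 19.817; 47 + 19.817/60 = 47.3302833
  E → positive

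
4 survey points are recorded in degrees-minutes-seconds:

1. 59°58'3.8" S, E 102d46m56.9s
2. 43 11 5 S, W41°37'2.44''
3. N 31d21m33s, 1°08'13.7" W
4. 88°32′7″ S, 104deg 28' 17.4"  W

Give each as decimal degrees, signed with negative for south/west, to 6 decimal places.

1. -59.967722, 102.782472
2. -43.184722, -41.617344
3. 31.359167, -1.137139
4. -88.535278, -104.471500

Point 1:
  Lat: 58′ + 3.8″ = 58.06333′; 59 + 58.06333/60 = 59.9677222
  S ⇒ negate
  λ: 102° + 46/60 + 56.9/3600 = 102 + 0.766667 + 0.015806 = 102.7824722
  E → positive
Point 2:
  Latitude: 43° + 11/60 + 5/3600 = 43 + 0.183333 + 0.001389 = 43.1847222
  hemisphere S, so the sign is −
  Longitude: 41° + 37/60 + 2.44/3600 = 41 + 0.616667 + 0.000678 = 41.6173444
  W ⇒ negate
Point 3:
  Lat: 31° + 21/60 + 33/3600 = 31 + 0.350000 + 0.009167 = 31.3591667
  N → positive
  Lon: 8′ + 13.7″ = 8.22833′; 1 + 8.22833/60 = 1.1371389
  W → negative
Point 4:
  Latitude: 88° + 32/60 + 7/3600 = 88 + 0.533333 + 0.001944 = 88.5352778
  hemisphere S, so the sign is −
  λ: 28′ + 17.4″ = 28.29000′; 104 + 28.29000/60 = 104.4715000
  W ⇒ negate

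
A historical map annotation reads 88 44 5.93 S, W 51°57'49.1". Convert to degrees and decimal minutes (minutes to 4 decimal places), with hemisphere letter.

Lat: seconds/60 = 0.09883; minutes = 44 + 0.09883 = 44.098833
Lon: 57 + 49.1/60 = 57.818333′

88° 44.0988′ S, 51° 57.8183′ W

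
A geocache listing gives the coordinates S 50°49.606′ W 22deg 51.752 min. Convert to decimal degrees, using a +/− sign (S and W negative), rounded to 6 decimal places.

-50.826767, -22.862533

φ: 50 + 49.606/60 = 50.8267667
S ⇒ negate
Longitude: 22 + 51.752/60 = 22.8625333
hemisphere W, so the sign is −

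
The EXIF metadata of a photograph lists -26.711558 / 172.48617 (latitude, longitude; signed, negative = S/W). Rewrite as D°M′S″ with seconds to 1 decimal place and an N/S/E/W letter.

Latitude is negative → S; |value| = 26.711558
Latitude: whole degrees 26; 42.69348′ → 42′ and 41.609″
λ: 0.486170 × 60 = 29.17020′ → 29′, remainder × 60 = 10.212″

26°42′41.6″ S, 172°29′10.2″ E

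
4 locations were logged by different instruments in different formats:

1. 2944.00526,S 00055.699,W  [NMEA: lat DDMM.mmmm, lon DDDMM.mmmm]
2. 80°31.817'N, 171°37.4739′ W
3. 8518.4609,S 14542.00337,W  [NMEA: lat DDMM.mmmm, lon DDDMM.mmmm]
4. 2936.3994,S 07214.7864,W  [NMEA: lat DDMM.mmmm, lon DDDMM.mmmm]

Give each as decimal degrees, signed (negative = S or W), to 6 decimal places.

1. -29.733421, -0.928317
2. 80.530283, -171.624565
3. -85.307682, -145.700056
4. -29.606657, -72.246440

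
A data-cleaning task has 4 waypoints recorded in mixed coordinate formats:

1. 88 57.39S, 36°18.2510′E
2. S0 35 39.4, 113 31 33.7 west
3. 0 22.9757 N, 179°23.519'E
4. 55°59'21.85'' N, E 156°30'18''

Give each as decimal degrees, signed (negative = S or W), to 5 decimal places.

Point 1:
  Latitude: 57.39′ = 0.956500°; total 88.956500
  hemisphere S, so the sign is −
  λ: 36 + 18.251/60 = 36.304183
  E ⇒ keep positive
Point 2:
  Latitude: 35′ + 39.4″ = 35.65667′; 0 + 35.65667/60 = 0.594278
  S → negative
  Lon: 113° + 31/60 + 33.7/3600 = 113 + 0.516667 + 0.009361 = 113.526028
  hemisphere W, so the sign is −
Point 3:
  φ: 22.9757′ = 0.382928°; total 0.382928
  N ⇒ keep positive
  Longitude: 23.519′ = 0.391983°; total 179.391983
  E ⇒ keep positive
Point 4:
  Latitude: 55 + 59/60 + 21.85/3600 = 55.989403
  N → positive
  λ: 156° + 30/60 + 18/3600 = 156 + 0.500000 + 0.005000 = 156.505000
  E → positive

1. -88.95650, 36.30418
2. -0.59428, -113.52603
3. 0.38293, 179.39198
4. 55.98940, 156.50500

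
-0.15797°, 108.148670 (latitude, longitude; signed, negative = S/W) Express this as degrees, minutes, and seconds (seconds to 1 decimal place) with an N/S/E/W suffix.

0°09′28.7″ S, 108°08′55.2″ E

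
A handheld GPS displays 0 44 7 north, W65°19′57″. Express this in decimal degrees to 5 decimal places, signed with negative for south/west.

φ: 44′ + 7″ = 44.11667′; 0 + 44.11667/60 = 0.735278
N ⇒ keep positive
λ: 65° + 19/60 + 57/3600 = 65 + 0.316667 + 0.015833 = 65.332500
W → negative

0.73528, -65.33250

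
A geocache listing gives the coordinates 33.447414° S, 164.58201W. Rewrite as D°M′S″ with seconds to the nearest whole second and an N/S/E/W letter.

33°26′51″ S, 164°34′55″ W

φ: whole degrees 33; 26.84484′ → 26′ and 50.69″
Longitude: 0.582010 × 60 = 34.92060′ → 34′, remainder × 60 = 55.24″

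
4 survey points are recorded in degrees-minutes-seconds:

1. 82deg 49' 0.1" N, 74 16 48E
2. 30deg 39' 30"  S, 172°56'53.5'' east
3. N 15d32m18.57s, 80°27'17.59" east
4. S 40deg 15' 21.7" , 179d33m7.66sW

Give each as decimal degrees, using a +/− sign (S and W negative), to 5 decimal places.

1. 82.81669, 74.28000
2. -30.65833, 172.94819
3. 15.53849, 80.45489
4. -40.25603, -179.55213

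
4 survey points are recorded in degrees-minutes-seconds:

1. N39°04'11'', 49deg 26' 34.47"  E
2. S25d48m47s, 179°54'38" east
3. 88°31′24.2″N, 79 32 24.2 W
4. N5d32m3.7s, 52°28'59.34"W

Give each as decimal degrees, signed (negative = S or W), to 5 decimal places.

1. 39.06972, 49.44291
2. -25.81306, 179.91056
3. 88.52339, -79.54006
4. 5.53436, -52.48315

Point 1:
  Latitude: 39° + 4/60 + 11/3600 = 39 + 0.066667 + 0.003056 = 39.069722
  N → positive
  Lon: 49 + 26/60 + 34.47/3600 = 49.442908
  E → positive
Point 2:
  Latitude: 25° + 48/60 + 47/3600 = 25 + 0.800000 + 0.013056 = 25.813056
  hemisphere S, so the sign is −
  λ: 54′ + 38″ = 54.63333′; 179 + 54.63333/60 = 179.910556
  E → positive
Point 3:
  φ: 88° + 31/60 + 24.2/3600 = 88 + 0.516667 + 0.006722 = 88.523389
  N → positive
  Lon: 32′ + 24.2″ = 32.40333′; 79 + 32.40333/60 = 79.540056
  W → negative
Point 4:
  Latitude: 5° + 32/60 + 3.7/3600 = 5 + 0.533333 + 0.001028 = 5.534361
  N ⇒ keep positive
  Longitude: 52 + 28/60 + 59.34/3600 = 52.483150
  W → negative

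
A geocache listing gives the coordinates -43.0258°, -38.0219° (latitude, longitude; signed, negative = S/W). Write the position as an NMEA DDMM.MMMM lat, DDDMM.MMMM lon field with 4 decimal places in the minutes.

Latitude is negative → S; |value| = 43.025800
φ: 43° + 0.025800 × 60 = 43° 1.548000′
Longitude is negative → W; |value| = 38.021900
Lon: fractional part 0.021900 → 1.314000 minutes

4301.5480,S / 03801.3140,W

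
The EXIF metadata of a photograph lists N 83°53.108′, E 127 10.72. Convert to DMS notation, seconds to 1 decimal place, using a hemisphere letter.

83°53′6.5″ N, 127°10′43.2″ E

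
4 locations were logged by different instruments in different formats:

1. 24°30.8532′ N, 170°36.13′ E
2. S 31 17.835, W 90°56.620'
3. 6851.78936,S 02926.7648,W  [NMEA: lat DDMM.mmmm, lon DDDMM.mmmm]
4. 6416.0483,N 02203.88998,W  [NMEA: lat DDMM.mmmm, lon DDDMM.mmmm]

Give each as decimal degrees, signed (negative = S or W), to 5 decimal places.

Point 1:
  Lat: 30.8532′ = 0.514220°; total 24.514220
  N ⇒ keep positive
  Lon: 36.13′ = 0.602167°; total 170.602167
  E → positive
Point 2:
  Latitude: 31 + 17.835/60 = 31.297250
  hemisphere S, so the sign is −
  Longitude: 56.62′ = 0.943667°; total 90.943667
  W → negative
Point 3:
  φ: split at 2 digits → 68° and 51.78936′; 68 + 51.78936/60 = 68.863156
  hemisphere S, so the sign is −
  Lon: split at 3 digits → 029° and 26.7648′; 29 + 26.7648/60 = 29.446080
  hemisphere W, so the sign is −
Point 4:
  Latitude: degrees = first 2 digits = 64, minutes = 16.0483; 64 + 16.0483/60 = 64.267472
  N ⇒ keep positive
  λ: split at 3 digits → 022° and 3.88998′; 22 + 3.88998/60 = 22.064833
  W → negative

1. 24.51422, 170.60217
2. -31.29725, -90.94367
3. -68.86316, -29.44608
4. 64.26747, -22.06483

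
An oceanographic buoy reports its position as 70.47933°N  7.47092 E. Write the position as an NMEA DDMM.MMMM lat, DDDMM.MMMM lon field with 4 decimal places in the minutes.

7028.7598,N / 00728.2552,E

Lat: 70° + 0.479330 × 60 = 70° 28.759800′
λ: 7° + 0.470920 × 60 = 7° 28.255200′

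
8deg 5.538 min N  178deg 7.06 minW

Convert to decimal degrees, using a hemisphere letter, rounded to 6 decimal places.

8.092300° N, 178.117667° W

φ: 8 + 5.538/60 = 8.0923000
Lon: 7.06′ = 0.117667°; total 178.1176667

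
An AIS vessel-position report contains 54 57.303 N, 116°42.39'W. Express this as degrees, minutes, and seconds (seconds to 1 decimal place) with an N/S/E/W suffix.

Lat: fractional minutes 0.30300 × 60 = 18.180″
λ: fractional minutes 0.39000 × 60 = 23.400″

54°57′18.2″ N, 116°42′23.4″ W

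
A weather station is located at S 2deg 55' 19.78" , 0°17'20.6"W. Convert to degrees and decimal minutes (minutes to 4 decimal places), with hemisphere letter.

φ: 55 + 19.78/60 = 55.329667′
λ: seconds/60 = 0.34333; minutes = 17 + 0.34333 = 17.343333

2° 55.3297′ S, 0° 17.3433′ W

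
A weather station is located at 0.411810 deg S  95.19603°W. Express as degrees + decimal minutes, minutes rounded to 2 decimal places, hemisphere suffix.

0° 24.71′ S, 95° 11.76′ W

φ: 0° + 0.411810 × 60 = 0° 24.7086′
Longitude: 95° + 0.196030 × 60 = 95° 11.7618′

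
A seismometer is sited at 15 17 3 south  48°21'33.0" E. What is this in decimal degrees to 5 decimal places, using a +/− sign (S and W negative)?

-15.28417, 48.35917

Lat: 17′ + 3″ = 17.05000′; 15 + 17.05000/60 = 15.284167
S → negative
λ: 21′ + 33″ = 21.55000′; 48 + 21.55000/60 = 48.359167
E ⇒ keep positive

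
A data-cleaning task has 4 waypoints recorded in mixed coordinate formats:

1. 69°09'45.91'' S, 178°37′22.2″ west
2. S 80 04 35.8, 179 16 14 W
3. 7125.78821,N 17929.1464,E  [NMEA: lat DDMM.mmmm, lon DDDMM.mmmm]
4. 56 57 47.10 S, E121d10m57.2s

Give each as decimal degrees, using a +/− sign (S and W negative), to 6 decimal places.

Point 1:
  Lat: 9′ + 45.91″ = 9.76517′; 69 + 9.76517/60 = 69.1627528
  S ⇒ negate
  λ: 178° + 37/60 + 22.2/3600 = 178 + 0.616667 + 0.006167 = 178.6228333
  W → negative
Point 2:
  Latitude: 4′ + 35.8″ = 4.59667′; 80 + 4.59667/60 = 80.0766111
  S ⇒ negate
  λ: 179° + 16/60 + 14/3600 = 179 + 0.266667 + 0.003889 = 179.2705556
  W → negative
Point 3:
  Latitude: degrees = first 2 digits = 71, minutes = 25.78821; 71 + 25.78821/60 = 71.4298035
  N ⇒ keep positive
  Lon: degrees = first 3 digits = 179, minutes = 29.1464; 179 + 29.1464/60 = 179.4857733
  E ⇒ keep positive
Point 4:
  Latitude: 56° + 57/60 + 47.1/3600 = 56 + 0.950000 + 0.013083 = 56.9630833
  S → negative
  λ: 10′ + 57.2″ = 10.95333′; 121 + 10.95333/60 = 121.1825556
  E ⇒ keep positive

1. -69.162753, -178.622833
2. -80.076611, -179.270556
3. 71.429804, 179.485773
4. -56.963083, 121.182556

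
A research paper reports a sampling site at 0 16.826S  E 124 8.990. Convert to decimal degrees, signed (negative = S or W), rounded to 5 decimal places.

Latitude: 16.826′ = 0.280433°; total 0.280433
hemisphere S, so the sign is −
Lon: 8.99′ = 0.149833°; total 124.149833
E → positive

-0.28043, 124.14983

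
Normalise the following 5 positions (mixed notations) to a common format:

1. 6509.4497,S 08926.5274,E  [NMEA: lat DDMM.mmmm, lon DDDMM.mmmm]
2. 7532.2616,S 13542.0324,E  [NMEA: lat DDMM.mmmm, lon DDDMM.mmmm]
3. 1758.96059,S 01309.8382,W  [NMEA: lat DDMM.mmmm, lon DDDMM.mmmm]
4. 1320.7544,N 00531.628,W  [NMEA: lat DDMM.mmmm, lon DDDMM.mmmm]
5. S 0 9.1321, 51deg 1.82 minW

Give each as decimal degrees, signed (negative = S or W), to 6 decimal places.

1. -65.157495, 89.442123
2. -75.537693, 135.700540
3. -17.982677, -13.163970
4. 13.345907, -5.527133
5. -0.152202, -51.030333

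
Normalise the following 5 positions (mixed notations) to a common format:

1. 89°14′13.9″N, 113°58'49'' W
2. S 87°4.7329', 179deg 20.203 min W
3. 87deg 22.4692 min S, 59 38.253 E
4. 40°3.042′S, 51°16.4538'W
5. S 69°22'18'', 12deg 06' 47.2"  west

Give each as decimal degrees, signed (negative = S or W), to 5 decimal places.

Point 1:
  Latitude: 14′ + 13.9″ = 14.23167′; 89 + 14.23167/60 = 89.237194
  N → positive
  Longitude: 58′ + 49″ = 58.81667′; 113 + 58.81667/60 = 113.980278
  W → negative
Point 2:
  Latitude: 87 + 4.7329/60 = 87.078882
  hemisphere S, so the sign is −
  Lon: 20.203′ = 0.336717°; total 179.336717
  W ⇒ negate
Point 3:
  φ: 22.4692′ = 0.374487°; total 87.374487
  S ⇒ negate
  Lon: 59 + 38.253/60 = 59.637550
  E → positive
Point 4:
  Lat: 3.042′ = 0.050700°; total 40.050700
  S ⇒ negate
  Longitude: 16.4538′ = 0.274230°; total 51.274230
  W ⇒ negate
Point 5:
  φ: 69 + 22/60 + 18/3600 = 69.371667
  S → negative
  Lon: 12 + 6/60 + 47.2/3600 = 12.113111
  W → negative

1. 89.23719, -113.98028
2. -87.07888, -179.33672
3. -87.37449, 59.63755
4. -40.05070, -51.27423
5. -69.37167, -12.11311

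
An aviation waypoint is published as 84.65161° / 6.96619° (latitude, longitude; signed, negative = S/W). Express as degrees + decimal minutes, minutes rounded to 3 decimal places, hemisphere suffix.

Lat: 84° + 0.651610 × 60 = 84° 39.09660′
Lon: 6° + 0.966190 × 60 = 6° 57.97140′

84° 39.097′ N, 6° 57.971′ E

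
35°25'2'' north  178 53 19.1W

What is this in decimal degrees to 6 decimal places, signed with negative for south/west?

φ: 35 + 25/60 + 2/3600 = 35.4172222
N ⇒ keep positive
λ: 178 + 53/60 + 19.1/3600 = 178.8886389
hemisphere W, so the sign is −

35.417222, -178.888639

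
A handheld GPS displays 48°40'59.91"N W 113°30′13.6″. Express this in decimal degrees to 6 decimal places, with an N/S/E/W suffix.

48.683308° N, 113.503778° W

Latitude: 48 + 40/60 + 59.91/3600 = 48.6833083
Longitude: 113° + 30/60 + 13.6/3600 = 113 + 0.500000 + 0.003778 = 113.5037778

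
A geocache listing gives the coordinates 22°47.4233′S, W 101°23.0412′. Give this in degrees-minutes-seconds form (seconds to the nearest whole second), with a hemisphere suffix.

22°47′25″ S, 101°23′2″ W

Latitude: 47.42330′ → 47′ and 0.42330 × 60 = 25.40″
λ: 23.04120′ → 23′ and 0.04120 × 60 = 2.47″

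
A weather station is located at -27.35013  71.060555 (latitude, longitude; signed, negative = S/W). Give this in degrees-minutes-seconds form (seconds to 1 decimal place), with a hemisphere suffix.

27°21′0.5″ S, 71°03′38.0″ E

Latitude is negative → S; |value| = 27.350130
φ: whole degrees 27; 21.00780′ → 21′ and 0.468″
Longitude: 0.060555° → 3.63330′; 0.63330 × 60 = 37.998″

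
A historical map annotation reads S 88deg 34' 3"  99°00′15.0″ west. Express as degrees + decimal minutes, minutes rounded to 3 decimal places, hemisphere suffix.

88° 34.050′ S, 99° 0.250′ W

Latitude: 34 + 3/60 = 34.05000′
λ: 0 + 15/60 = 0.25000′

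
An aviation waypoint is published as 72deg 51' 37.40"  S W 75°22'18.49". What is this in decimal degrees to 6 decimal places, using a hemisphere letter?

Lat: 72 + 51/60 + 37.4/3600 = 72.8603889
λ: 22′ + 18.49″ = 22.30817′; 75 + 22.30817/60 = 75.3718028

72.860389° S, 75.371803° W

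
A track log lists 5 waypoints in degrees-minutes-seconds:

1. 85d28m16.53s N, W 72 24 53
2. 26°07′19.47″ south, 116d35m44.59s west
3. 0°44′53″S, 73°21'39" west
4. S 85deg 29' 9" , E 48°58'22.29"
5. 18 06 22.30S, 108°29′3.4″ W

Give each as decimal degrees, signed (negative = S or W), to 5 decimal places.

Point 1:
  Latitude: 85° + 28/60 + 16.53/3600 = 85 + 0.466667 + 0.004592 = 85.471258
  N ⇒ keep positive
  λ: 24′ + 53″ = 24.88333′; 72 + 24.88333/60 = 72.414722
  W ⇒ negate
Point 2:
  Latitude: 7′ + 19.47″ = 7.32450′; 26 + 7.32450/60 = 26.122075
  hemisphere S, so the sign is −
  Longitude: 116 + 35/60 + 44.59/3600 = 116.595719
  W → negative
Point 3:
  Latitude: 0° + 44/60 + 53/3600 = 0 + 0.733333 + 0.014722 = 0.748056
  S → negative
  Lon: 21′ + 39″ = 21.65000′; 73 + 21.65000/60 = 73.360833
  hemisphere W, so the sign is −
Point 4:
  Lat: 29′ + 9″ = 29.15000′; 85 + 29.15000/60 = 85.485833
  S → negative
  Lon: 58′ + 22.29″ = 58.37150′; 48 + 58.37150/60 = 48.972858
  E ⇒ keep positive
Point 5:
  φ: 18 + 6/60 + 22.3/3600 = 18.106194
  S ⇒ negate
  Lon: 108° + 29/60 + 3.4/3600 = 108 + 0.483333 + 0.000944 = 108.484278
  W ⇒ negate

1. 85.47126, -72.41472
2. -26.12208, -116.59572
3. -0.74806, -73.36083
4. -85.48583, 48.97286
5. -18.10619, -108.48428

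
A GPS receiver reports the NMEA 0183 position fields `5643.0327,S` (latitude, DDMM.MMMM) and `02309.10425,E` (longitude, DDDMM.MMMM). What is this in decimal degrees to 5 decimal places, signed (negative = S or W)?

-56.71721, 23.15174

φ: split at 2 digits → 56° and 43.0327′; 56 + 43.0327/60 = 56.717212
hemisphere S, so the sign is −
Lon: split at 3 digits → 023° and 9.10425′; 23 + 9.10425/60 = 23.151738
E ⇒ keep positive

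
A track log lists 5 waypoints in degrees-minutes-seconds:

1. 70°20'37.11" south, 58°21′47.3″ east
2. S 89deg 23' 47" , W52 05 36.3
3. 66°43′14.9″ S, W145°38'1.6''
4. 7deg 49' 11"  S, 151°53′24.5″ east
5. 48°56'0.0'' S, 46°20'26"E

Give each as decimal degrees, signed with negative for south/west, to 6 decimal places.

1. -70.343642, 58.363139
2. -89.396389, -52.093417
3. -66.720806, -145.633778
4. -7.819722, 151.890139
5. -48.933333, 46.340556

Point 1:
  φ: 20′ + 37.11″ = 20.61850′; 70 + 20.61850/60 = 70.3436417
  S → negative
  Longitude: 58 + 21/60 + 47.3/3600 = 58.3631389
  E ⇒ keep positive
Point 2:
  Lat: 89° + 23/60 + 47/3600 = 89 + 0.383333 + 0.013056 = 89.3963889
  S ⇒ negate
  Longitude: 52 + 5/60 + 36.3/3600 = 52.0934167
  W → negative
Point 3:
  φ: 66 + 43/60 + 14.9/3600 = 66.7208056
  hemisphere S, so the sign is −
  Longitude: 38′ + 1.6″ = 38.02667′; 145 + 38.02667/60 = 145.6337778
  W → negative
Point 4:
  φ: 49′ + 11″ = 49.18333′; 7 + 49.18333/60 = 7.8197222
  hemisphere S, so the sign is −
  Longitude: 151 + 53/60 + 24.5/3600 = 151.8901389
  E ⇒ keep positive
Point 5:
  Lat: 48° + 56/60 + 0/3600 = 48 + 0.933333 + 0.000000 = 48.9333333
  hemisphere S, so the sign is −
  Longitude: 20′ + 26″ = 20.43333′; 46 + 20.43333/60 = 46.3405556
  E → positive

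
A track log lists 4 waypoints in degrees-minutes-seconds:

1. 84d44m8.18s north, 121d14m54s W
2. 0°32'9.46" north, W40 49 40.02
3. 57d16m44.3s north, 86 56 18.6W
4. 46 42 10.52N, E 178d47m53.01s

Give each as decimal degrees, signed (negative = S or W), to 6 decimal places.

1. 84.735606, -121.248333
2. 0.535961, -40.827783
3. 57.278972, -86.938500
4. 46.702922, 178.798058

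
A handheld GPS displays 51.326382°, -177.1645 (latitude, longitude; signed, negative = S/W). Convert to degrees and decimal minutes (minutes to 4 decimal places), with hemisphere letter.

51° 19.5829′ N, 177° 9.8700′ W

φ: 51° + 0.326382 × 60 = 51° 19.582920′
Longitude is negative → W; |value| = 177.164500
Lon: minutes = (177.164500 − 177) × 60 = 9.870000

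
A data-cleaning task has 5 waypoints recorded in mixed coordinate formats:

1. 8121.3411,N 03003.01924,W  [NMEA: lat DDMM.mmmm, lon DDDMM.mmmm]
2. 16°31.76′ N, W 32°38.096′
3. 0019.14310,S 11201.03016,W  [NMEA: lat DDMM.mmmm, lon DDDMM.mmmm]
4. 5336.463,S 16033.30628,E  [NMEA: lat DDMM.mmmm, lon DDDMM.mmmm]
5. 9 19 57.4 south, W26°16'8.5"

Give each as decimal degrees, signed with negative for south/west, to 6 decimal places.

1. 81.355685, -30.050321
2. 16.529333, -32.634933
3. -0.319052, -112.017169
4. -53.607717, 160.555105
5. -9.332611, -26.269028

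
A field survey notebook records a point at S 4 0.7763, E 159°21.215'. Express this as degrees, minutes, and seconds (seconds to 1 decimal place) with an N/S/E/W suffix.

φ: 0.77630′ → 0′ and 0.77630 × 60 = 46.578″
Lon: 21.21500′ → 21′ and 0.21500 × 60 = 12.900″

4°00′46.6″ S, 159°21′12.9″ E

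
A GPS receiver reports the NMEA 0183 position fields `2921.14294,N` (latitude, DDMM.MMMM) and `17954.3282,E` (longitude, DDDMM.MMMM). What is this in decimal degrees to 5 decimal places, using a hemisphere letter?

29.35238° N, 179.90547° E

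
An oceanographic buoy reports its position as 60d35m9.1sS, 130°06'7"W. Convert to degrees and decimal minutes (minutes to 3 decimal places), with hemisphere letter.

60° 35.152′ S, 130° 6.117′ W

φ: seconds/60 = 0.15167; minutes = 35 + 0.15167 = 35.15167
Longitude: seconds/60 = 0.11667; minutes = 6 + 0.11667 = 6.11667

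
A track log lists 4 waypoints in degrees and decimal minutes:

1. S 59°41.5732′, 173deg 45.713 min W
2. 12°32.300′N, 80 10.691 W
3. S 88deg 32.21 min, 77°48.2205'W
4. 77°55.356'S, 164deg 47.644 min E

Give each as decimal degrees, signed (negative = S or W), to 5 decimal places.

1. -59.69289, -173.76188
2. 12.53833, -80.17818
3. -88.53683, -77.80368
4. -77.92260, 164.79407

Point 1:
  φ: 41.5732′ = 0.692887°; total 59.692887
  S → negative
  λ: 173 + 45.713/60 = 173.761883
  W → negative
Point 2:
  Lat: 12 + 32.3/60 = 12.538333
  N ⇒ keep positive
  Lon: 10.691′ = 0.178183°; total 80.178183
  W ⇒ negate
Point 3:
  Latitude: 32.21′ = 0.536833°; total 88.536833
  hemisphere S, so the sign is −
  Longitude: 77 + 48.2205/60 = 77.803675
  W → negative
Point 4:
  Lat: 77 + 55.356/60 = 77.922600
  S → negative
  λ: 47.644′ = 0.794067°; total 164.794067
  E → positive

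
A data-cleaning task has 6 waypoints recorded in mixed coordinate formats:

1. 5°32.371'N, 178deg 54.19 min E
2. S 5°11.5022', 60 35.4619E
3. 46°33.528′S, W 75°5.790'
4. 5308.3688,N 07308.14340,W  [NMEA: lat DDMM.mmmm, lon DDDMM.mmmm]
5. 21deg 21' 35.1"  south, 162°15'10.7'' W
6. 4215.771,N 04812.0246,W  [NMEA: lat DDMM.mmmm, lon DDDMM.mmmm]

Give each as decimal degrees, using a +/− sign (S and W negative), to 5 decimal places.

1. 5.53952, 178.90317
2. -5.19170, 60.59103
3. -46.55880, -75.09650
4. 53.13948, -73.13572
5. -21.35975, -162.25297
6. 42.26285, -48.20041

Point 1:
  Latitude: 32.371′ = 0.539517°; total 5.539517
  N ⇒ keep positive
  Longitude: 178 + 54.19/60 = 178.903167
  E → positive
Point 2:
  φ: 5 + 11.5022/60 = 5.191703
  hemisphere S, so the sign is −
  Longitude: 60 + 35.4619/60 = 60.591032
  E → positive
Point 3:
  Lat: 46 + 33.528/60 = 46.558800
  S → negative
  Longitude: 5.79′ = 0.096500°; total 75.096500
  W → negative
Point 4:
  Latitude: split at 2 digits → 53° and 8.3688′; 53 + 8.3688/60 = 53.139480
  N ⇒ keep positive
  Lon: degrees = first 3 digits = 73, minutes = 8.1434; 73 + 8.1434/60 = 73.135723
  W → negative
Point 5:
  Lat: 21° + 21/60 + 35.1/3600 = 21 + 0.350000 + 0.009750 = 21.359750
  hemisphere S, so the sign is −
  Longitude: 162° + 15/60 + 10.7/3600 = 162 + 0.250000 + 0.002972 = 162.252972
  W → negative
Point 6:
  φ: split at 2 digits → 42° and 15.771′; 42 + 15.771/60 = 42.262850
  N ⇒ keep positive
  Longitude: degrees = first 3 digits = 48, minutes = 12.0246; 48 + 12.0246/60 = 48.200410
  W ⇒ negate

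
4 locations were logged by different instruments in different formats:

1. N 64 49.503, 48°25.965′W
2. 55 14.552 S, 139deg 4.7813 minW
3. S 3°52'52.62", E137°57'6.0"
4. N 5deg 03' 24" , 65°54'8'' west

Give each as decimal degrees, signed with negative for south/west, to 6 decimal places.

Point 1:
  Latitude: 64 + 49.503/60 = 64.8250500
  N → positive
  λ: 48 + 25.965/60 = 48.4327500
  W ⇒ negate
Point 2:
  Lat: 14.552′ = 0.242533°; total 55.2425333
  S → negative
  Longitude: 139 + 4.7813/60 = 139.0796883
  W → negative
Point 3:
  Latitude: 52′ + 52.62″ = 52.87700′; 3 + 52.87700/60 = 3.8812833
  hemisphere S, so the sign is −
  Lon: 137° + 57/60 + 6/3600 = 137 + 0.950000 + 0.001667 = 137.9516667
  E → positive
Point 4:
  Lat: 5 + 3/60 + 24/3600 = 5.0566667
  N ⇒ keep positive
  Lon: 54′ + 8″ = 54.13333′; 65 + 54.13333/60 = 65.9022222
  hemisphere W, so the sign is −

1. 64.825050, -48.432750
2. -55.242533, -139.079688
3. -3.881283, 137.951667
4. 5.056667, -65.902222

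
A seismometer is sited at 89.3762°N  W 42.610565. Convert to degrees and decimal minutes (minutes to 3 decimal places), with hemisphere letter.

φ: fractional part 0.376200 → 22.57200 minutes
Lon: fractional part 0.610565 → 36.63390 minutes

89° 22.572′ N, 42° 36.634′ W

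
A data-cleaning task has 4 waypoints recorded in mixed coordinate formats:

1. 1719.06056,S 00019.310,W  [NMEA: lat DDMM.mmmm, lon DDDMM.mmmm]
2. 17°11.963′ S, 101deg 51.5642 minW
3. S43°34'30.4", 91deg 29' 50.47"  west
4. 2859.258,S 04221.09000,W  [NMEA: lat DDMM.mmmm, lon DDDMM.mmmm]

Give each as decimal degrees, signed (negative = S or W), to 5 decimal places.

1. -17.31768, -0.32183
2. -17.19938, -101.85940
3. -43.57511, -91.49735
4. -28.98763, -42.35150

Point 1:
  φ: split at 2 digits → 17° and 19.06056′; 17 + 19.06056/60 = 17.317676
  hemisphere S, so the sign is −
  λ: degrees = first 3 digits = 0, minutes = 19.31; 0 + 19.31/60 = 0.321833
  W → negative
Point 2:
  φ: 17 + 11.963/60 = 17.199383
  hemisphere S, so the sign is −
  Lon: 51.5642′ = 0.859403°; total 101.859403
  W ⇒ negate
Point 3:
  φ: 34′ + 30.4″ = 34.50667′; 43 + 34.50667/60 = 43.575111
  hemisphere S, so the sign is −
  λ: 91 + 29/60 + 50.47/3600 = 91.497353
  W ⇒ negate
Point 4:
  Latitude: split at 2 digits → 28° and 59.258′; 28 + 59.258/60 = 28.987633
  hemisphere S, so the sign is −
  λ: degrees = first 3 digits = 42, minutes = 21.09; 42 + 21.09/60 = 42.351500
  hemisphere W, so the sign is −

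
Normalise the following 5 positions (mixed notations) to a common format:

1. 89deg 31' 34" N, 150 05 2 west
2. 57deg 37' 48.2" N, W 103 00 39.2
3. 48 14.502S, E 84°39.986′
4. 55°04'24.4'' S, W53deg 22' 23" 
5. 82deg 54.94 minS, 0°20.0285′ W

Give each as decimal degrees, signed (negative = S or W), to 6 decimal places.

1. 89.526111, -150.083889
2. 57.630056, -103.010889
3. -48.241700, 84.666433
4. -55.073444, -53.373056
5. -82.915667, -0.333808

Point 1:
  Lat: 89° + 31/60 + 34/3600 = 89 + 0.516667 + 0.009444 = 89.5261111
  N ⇒ keep positive
  Longitude: 150° + 5/60 + 2/3600 = 150 + 0.083333 + 0.000556 = 150.0838889
  hemisphere W, so the sign is −
Point 2:
  Lat: 57 + 37/60 + 48.2/3600 = 57.6300556
  N ⇒ keep positive
  λ: 0′ + 39.2″ = 0.65333′; 103 + 0.65333/60 = 103.0108889
  W ⇒ negate
Point 3:
  Latitude: 14.502′ = 0.241700°; total 48.2417000
  S ⇒ negate
  λ: 39.986′ = 0.666433°; total 84.6664333
  E → positive
Point 4:
  Lat: 4′ + 24.4″ = 4.40667′; 55 + 4.40667/60 = 55.0734444
  S ⇒ negate
  Longitude: 53° + 22/60 + 23/3600 = 53 + 0.366667 + 0.006389 = 53.3730556
  W → negative
Point 5:
  φ: 54.94′ = 0.915667°; total 82.9156667
  S → negative
  Longitude: 0 + 20.0285/60 = 0.3338083
  W → negative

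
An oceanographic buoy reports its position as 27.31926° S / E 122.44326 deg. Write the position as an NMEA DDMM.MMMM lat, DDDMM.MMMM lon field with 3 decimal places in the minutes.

2719.156,S / 12226.596,E

Latitude: minutes = (27.319260 − 27) × 60 = 19.15560
Lon: 122° + 0.443260 × 60 = 122° 26.59560′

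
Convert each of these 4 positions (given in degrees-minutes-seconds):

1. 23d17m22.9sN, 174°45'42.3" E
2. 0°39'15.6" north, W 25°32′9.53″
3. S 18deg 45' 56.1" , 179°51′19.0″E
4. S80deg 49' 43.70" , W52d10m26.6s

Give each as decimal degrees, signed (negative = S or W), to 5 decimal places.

1. 23.28969, 174.76175
2. 0.65433, -25.53598
3. -18.76558, 179.85528
4. -80.82881, -52.17406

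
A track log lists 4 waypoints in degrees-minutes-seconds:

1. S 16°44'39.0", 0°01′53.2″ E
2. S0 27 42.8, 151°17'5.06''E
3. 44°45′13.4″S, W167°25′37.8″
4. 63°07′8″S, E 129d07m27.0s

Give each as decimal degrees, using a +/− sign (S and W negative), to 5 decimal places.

1. -16.74417, 0.03144
2. -0.46189, 151.28474
3. -44.75372, -167.42717
4. -63.11889, 129.12417

Point 1:
  φ: 16° + 44/60 + 39/3600 = 16 + 0.733333 + 0.010833 = 16.744167
  S ⇒ negate
  λ: 0 + 1/60 + 53.2/3600 = 0.031444
  E ⇒ keep positive
Point 2:
  Lat: 27′ + 42.8″ = 27.71333′; 0 + 27.71333/60 = 0.461889
  S → negative
  Longitude: 151° + 17/60 + 5.06/3600 = 151 + 0.283333 + 0.001406 = 151.284739
  E → positive
Point 3:
  Lat: 44 + 45/60 + 13.4/3600 = 44.753722
  hemisphere S, so the sign is −
  Longitude: 25′ + 37.8″ = 25.63000′; 167 + 25.63000/60 = 167.427167
  hemisphere W, so the sign is −
Point 4:
  Latitude: 63° + 7/60 + 8/3600 = 63 + 0.116667 + 0.002222 = 63.118889
  S ⇒ negate
  Longitude: 129° + 7/60 + 27/3600 = 129 + 0.116667 + 0.007500 = 129.124167
  E → positive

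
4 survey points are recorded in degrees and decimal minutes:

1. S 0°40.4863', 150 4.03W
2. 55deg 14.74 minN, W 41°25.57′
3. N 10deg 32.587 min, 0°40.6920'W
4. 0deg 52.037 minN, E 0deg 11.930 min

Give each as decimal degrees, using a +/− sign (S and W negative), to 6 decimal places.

Point 1:
  φ: 0 + 40.4863/60 = 0.6747717
  hemisphere S, so the sign is −
  λ: 4.03′ = 0.067167°; total 150.0671667
  W → negative
Point 2:
  Lat: 14.74′ = 0.245667°; total 55.2456667
  N → positive
  Longitude: 41 + 25.57/60 = 41.4261667
  W → negative
Point 3:
  Lat: 32.587′ = 0.543117°; total 10.5431167
  N ⇒ keep positive
  λ: 40.692′ = 0.678200°; total 0.6782000
  W → negative
Point 4:
  φ: 52.037′ = 0.867283°; total 0.8672833
  N → positive
  Longitude: 11.93′ = 0.198833°; total 0.1988333
  E ⇒ keep positive

1. -0.674772, -150.067167
2. 55.245667, -41.426167
3. 10.543117, -0.678200
4. 0.867283, 0.198833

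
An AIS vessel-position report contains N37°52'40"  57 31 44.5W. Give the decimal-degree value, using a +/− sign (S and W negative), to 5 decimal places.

37.87778, -57.52903

φ: 37° + 52/60 + 40/3600 = 37 + 0.866667 + 0.011111 = 37.877778
N → positive
Lon: 31′ + 44.5″ = 31.74167′; 57 + 31.74167/60 = 57.529028
hemisphere W, so the sign is −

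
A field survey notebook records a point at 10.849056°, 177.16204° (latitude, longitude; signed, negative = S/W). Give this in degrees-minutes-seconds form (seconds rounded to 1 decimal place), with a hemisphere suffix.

10°50′56.6″ N, 177°09′43.3″ E

Latitude: whole degrees 10; 50.94336′ → 50′ and 56.602″
λ: 0.162040 × 60 = 9.72240′ → 9′, remainder × 60 = 43.344″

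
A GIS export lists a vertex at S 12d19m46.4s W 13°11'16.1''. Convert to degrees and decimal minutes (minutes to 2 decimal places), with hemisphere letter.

12° 19.77′ S, 13° 11.27′ W

Latitude: 19 + 46.4/60 = 19.7733′
Longitude: seconds/60 = 0.26833; minutes = 11 + 0.26833 = 11.2683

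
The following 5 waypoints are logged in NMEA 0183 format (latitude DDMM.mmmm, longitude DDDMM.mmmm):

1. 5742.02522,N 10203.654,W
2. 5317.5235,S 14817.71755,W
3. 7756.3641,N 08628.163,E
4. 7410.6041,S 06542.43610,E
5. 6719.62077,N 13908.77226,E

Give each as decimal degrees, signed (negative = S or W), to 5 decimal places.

1. 57.70042, -102.06090
2. -53.29206, -148.29529
3. 77.93940, 86.46938
4. -74.17674, 65.70727
5. 67.32701, 139.14620

Point 1:
  φ: degrees = first 2 digits = 57, minutes = 42.02522; 57 + 42.02522/60 = 57.700420
  N ⇒ keep positive
  Longitude: degrees = first 3 digits = 102, minutes = 3.654; 102 + 3.654/60 = 102.060900
  W ⇒ negate
Point 2:
  Latitude: degrees = first 2 digits = 53, minutes = 17.5235; 53 + 17.5235/60 = 53.292058
  S ⇒ negate
  λ: degrees = first 3 digits = 148, minutes = 17.71755; 148 + 17.71755/60 = 148.295293
  W ⇒ negate
Point 3:
  Lat: split at 2 digits → 77° and 56.3641′; 77 + 56.3641/60 = 77.939402
  N ⇒ keep positive
  Lon: degrees = first 3 digits = 86, minutes = 28.163; 86 + 28.163/60 = 86.469383
  E → positive
Point 4:
  Lat: split at 2 digits → 74° and 10.6041′; 74 + 10.6041/60 = 74.176735
  S ⇒ negate
  Longitude: split at 3 digits → 065° and 42.4361′; 65 + 42.4361/60 = 65.707268
  E ⇒ keep positive
Point 5:
  Lat: split at 2 digits → 67° and 19.62077′; 67 + 19.62077/60 = 67.327013
  N ⇒ keep positive
  Lon: degrees = first 3 digits = 139, minutes = 8.77226; 139 + 8.77226/60 = 139.146204
  E ⇒ keep positive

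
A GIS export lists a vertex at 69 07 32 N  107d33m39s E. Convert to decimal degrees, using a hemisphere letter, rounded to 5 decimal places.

69.12556° N, 107.56083° E

Latitude: 7′ + 32″ = 7.53333′; 69 + 7.53333/60 = 69.125556
λ: 33′ + 39″ = 33.65000′; 107 + 33.65000/60 = 107.560833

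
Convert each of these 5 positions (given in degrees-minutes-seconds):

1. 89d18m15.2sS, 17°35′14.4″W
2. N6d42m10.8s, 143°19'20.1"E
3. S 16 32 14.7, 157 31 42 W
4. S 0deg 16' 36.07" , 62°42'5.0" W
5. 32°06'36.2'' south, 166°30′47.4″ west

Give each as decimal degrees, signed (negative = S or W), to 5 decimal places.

Point 1:
  Latitude: 89 + 18/60 + 15.2/3600 = 89.304222
  S ⇒ negate
  Lon: 17 + 35/60 + 14.4/3600 = 17.587333
  W → negative
Point 2:
  Latitude: 6° + 42/60 + 10.8/3600 = 6 + 0.700000 + 0.003000 = 6.703000
  N → positive
  Lon: 19′ + 20.1″ = 19.33500′; 143 + 19.33500/60 = 143.322250
  E → positive
Point 3:
  Latitude: 16° + 32/60 + 14.7/3600 = 16 + 0.533333 + 0.004083 = 16.537417
  S ⇒ negate
  λ: 31′ + 42″ = 31.70000′; 157 + 31.70000/60 = 157.528333
  W ⇒ negate
Point 4:
  Latitude: 0° + 16/60 + 36.07/3600 = 0 + 0.266667 + 0.010019 = 0.276686
  S → negative
  Longitude: 62 + 42/60 + 5/3600 = 62.701389
  W ⇒ negate
Point 5:
  Latitude: 32 + 6/60 + 36.2/3600 = 32.110056
  S → negative
  Lon: 166° + 30/60 + 47.4/3600 = 166 + 0.500000 + 0.013167 = 166.513167
  W → negative

1. -89.30422, -17.58733
2. 6.70300, 143.32225
3. -16.53742, -157.52833
4. -0.27669, -62.70139
5. -32.11006, -166.51317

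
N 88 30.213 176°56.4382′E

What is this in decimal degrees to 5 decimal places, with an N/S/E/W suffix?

88.50355° N, 176.94064° E

Latitude: 30.213′ = 0.503550°; total 88.503550
Longitude: 176 + 56.4382/60 = 176.940637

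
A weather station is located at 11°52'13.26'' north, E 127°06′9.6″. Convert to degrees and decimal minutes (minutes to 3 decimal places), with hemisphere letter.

11° 52.221′ N, 127° 6.160′ E

Lat: 52 + 13.26/60 = 52.22100′
λ: 6 + 9.6/60 = 6.16000′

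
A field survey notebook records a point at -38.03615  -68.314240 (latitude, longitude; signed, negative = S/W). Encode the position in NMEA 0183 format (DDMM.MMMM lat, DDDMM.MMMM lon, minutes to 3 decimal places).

Latitude is negative → S; |value| = 38.036150
Latitude: fractional part 0.036150 → 2.16900 minutes
Longitude is negative → W; |value| = 68.314240
Longitude: fractional part 0.314240 → 18.85440 minutes

3802.169,S / 06818.854,W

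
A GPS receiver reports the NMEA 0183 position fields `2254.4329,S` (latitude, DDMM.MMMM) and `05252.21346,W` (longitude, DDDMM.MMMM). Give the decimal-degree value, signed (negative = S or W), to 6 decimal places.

φ: split at 2 digits → 22° and 54.4329′; 22 + 54.4329/60 = 22.9072150
S ⇒ negate
Longitude: split at 3 digits → 052° and 52.21346′; 52 + 52.21346/60 = 52.8702243
W → negative

-22.907215, -52.870224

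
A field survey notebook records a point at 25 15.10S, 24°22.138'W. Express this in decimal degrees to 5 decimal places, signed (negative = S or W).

φ: 15.1′ = 0.251667°; total 25.251667
S ⇒ negate
Lon: 24 + 22.138/60 = 24.368967
W ⇒ negate

-25.25167, -24.36897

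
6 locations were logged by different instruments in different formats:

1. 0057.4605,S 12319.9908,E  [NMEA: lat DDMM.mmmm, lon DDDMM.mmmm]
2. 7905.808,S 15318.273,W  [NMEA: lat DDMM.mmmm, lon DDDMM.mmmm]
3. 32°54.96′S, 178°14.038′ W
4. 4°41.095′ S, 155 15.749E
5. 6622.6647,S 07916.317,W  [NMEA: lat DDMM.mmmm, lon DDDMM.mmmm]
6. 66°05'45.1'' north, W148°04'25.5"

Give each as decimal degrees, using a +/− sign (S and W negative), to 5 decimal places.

1. -0.95768, 123.33318
2. -79.09680, -153.30455
3. -32.91600, -178.23397
4. -4.68492, 155.26248
5. -66.37775, -79.27195
6. 66.09586, -148.07375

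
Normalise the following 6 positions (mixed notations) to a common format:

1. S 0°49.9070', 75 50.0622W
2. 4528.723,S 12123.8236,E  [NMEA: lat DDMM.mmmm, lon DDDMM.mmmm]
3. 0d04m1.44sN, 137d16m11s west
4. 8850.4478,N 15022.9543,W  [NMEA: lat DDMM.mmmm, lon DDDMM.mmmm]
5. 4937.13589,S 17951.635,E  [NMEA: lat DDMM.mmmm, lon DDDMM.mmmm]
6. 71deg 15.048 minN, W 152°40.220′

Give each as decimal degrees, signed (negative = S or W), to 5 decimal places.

1. -0.83178, -75.83437
2. -45.47872, 121.39706
3. 0.06707, -137.26972
4. 88.84080, -150.38257
5. -49.61893, 179.86058
6. 71.25080, -152.67033

Point 1:
  Latitude: 0 + 49.907/60 = 0.831783
  S ⇒ negate
  Lon: 75 + 50.0622/60 = 75.834370
  W ⇒ negate
Point 2:
  φ: split at 2 digits → 45° and 28.723′; 45 + 28.723/60 = 45.478717
  S ⇒ negate
  λ: split at 3 digits → 121° and 23.8236′; 121 + 23.8236/60 = 121.397060
  E → positive
Point 3:
  φ: 0° + 4/60 + 1.44/3600 = 0 + 0.066667 + 0.000400 = 0.067067
  N ⇒ keep positive
  λ: 137° + 16/60 + 11/3600 = 137 + 0.266667 + 0.003056 = 137.269722
  W ⇒ negate
Point 4:
  Lat: split at 2 digits → 88° and 50.4478′; 88 + 50.4478/60 = 88.840797
  N ⇒ keep positive
  Longitude: split at 3 digits → 150° and 22.9543′; 150 + 22.9543/60 = 150.382572
  hemisphere W, so the sign is −
Point 5:
  φ: degrees = first 2 digits = 49, minutes = 37.13589; 49 + 37.13589/60 = 49.618932
  S → negative
  λ: degrees = first 3 digits = 179, minutes = 51.635; 179 + 51.635/60 = 179.860583
  E → positive
Point 6:
  φ: 15.048′ = 0.250800°; total 71.250800
  N ⇒ keep positive
  λ: 152 + 40.22/60 = 152.670333
  W → negative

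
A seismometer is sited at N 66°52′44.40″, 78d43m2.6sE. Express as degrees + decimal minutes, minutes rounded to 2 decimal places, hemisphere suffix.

66° 52.74′ N, 78° 43.04′ E

Lat: 52 + 44.4/60 = 52.7400′
λ: 43 + 2.6/60 = 43.0433′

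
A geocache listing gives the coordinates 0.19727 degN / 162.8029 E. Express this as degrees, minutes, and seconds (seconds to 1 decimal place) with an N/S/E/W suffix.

0°11′50.2″ N, 162°48′10.4″ E

Lat: whole degrees 0; 11.83620′ → 11′ and 50.172″
Longitude: 0.802900° → 48.17400′; 0.17400 × 60 = 10.440″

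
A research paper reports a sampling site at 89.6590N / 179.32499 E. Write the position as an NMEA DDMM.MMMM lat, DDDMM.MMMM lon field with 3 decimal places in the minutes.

Lat: fractional part 0.659000 → 39.54000 minutes
Lon: 179° + 0.324990 × 60 = 179° 19.49940′

8939.540,N / 17919.499,E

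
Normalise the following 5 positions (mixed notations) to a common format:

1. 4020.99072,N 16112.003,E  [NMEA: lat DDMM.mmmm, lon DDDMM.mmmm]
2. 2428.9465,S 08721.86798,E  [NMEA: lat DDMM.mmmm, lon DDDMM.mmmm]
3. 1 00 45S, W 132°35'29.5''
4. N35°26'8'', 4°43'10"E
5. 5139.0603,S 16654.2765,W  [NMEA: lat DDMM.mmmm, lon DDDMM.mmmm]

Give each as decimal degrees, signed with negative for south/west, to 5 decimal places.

Point 1:
  φ: split at 2 digits → 40° and 20.99072′; 40 + 20.99072/60 = 40.349845
  N → positive
  Lon: degrees = first 3 digits = 161, minutes = 12.003; 161 + 12.003/60 = 161.200050
  E ⇒ keep positive
Point 2:
  Latitude: degrees = first 2 digits = 24, minutes = 28.9465; 24 + 28.9465/60 = 24.482442
  S ⇒ negate
  Longitude: degrees = first 3 digits = 87, minutes = 21.86798; 87 + 21.86798/60 = 87.364466
  E ⇒ keep positive
Point 3:
  Lat: 1 + 0/60 + 45/3600 = 1.012500
  S ⇒ negate
  Lon: 132° + 35/60 + 29.5/3600 = 132 + 0.583333 + 0.008194 = 132.591528
  hemisphere W, so the sign is −
Point 4:
  Latitude: 26′ + 8″ = 26.13333′; 35 + 26.13333/60 = 35.435556
  N → positive
  Lon: 4° + 43/60 + 10/3600 = 4 + 0.716667 + 0.002778 = 4.719444
  E → positive
Point 5:
  Latitude: degrees = first 2 digits = 51, minutes = 39.0603; 51 + 39.0603/60 = 51.651005
  hemisphere S, so the sign is −
  Lon: degrees = first 3 digits = 166, minutes = 54.2765; 166 + 54.2765/60 = 166.904608
  W ⇒ negate

1. 40.34985, 161.20005
2. -24.48244, 87.36447
3. -1.01250, -132.59153
4. 35.43556, 4.71944
5. -51.65101, -166.90461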